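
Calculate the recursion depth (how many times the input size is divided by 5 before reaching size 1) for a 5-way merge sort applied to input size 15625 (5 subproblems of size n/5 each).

For divide and conquer with division factor 5:

Problem sizes at each level:
Level 0: 15625
Level 1: 3125
Level 2: 625
Level 3: 125
Level 4: 25
Level 5: 5
Level 6: 1

The root is level 0 and the size-1 base case is level 6 (the tree spans levels 0 through 6, i.e. 7 levels counting the root), so the depth is the number of divisions: log_5(15625) = 6

The recursion tree depth is log_5(15625) = 6. At each level, the problem size is divided by 5, so it takes 6 divisions to reduce to a base case of size 1. The algorithm makes 5 recursive calls at each level.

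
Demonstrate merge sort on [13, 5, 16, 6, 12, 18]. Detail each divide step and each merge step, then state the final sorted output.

Merge sort trace:

Split: [13, 5, 16, 6, 12, 18] -> [13, 5, 16] and [6, 12, 18]
  Split: [13, 5, 16] -> [13] and [5, 16]
    Split: [5, 16] -> [5] and [16]
    Merge: [5] + [16] -> [5, 16]
  Merge: [13] + [5, 16] -> [5, 13, 16]
  Split: [6, 12, 18] -> [6] and [12, 18]
    Split: [12, 18] -> [12] and [18]
    Merge: [12] + [18] -> [12, 18]
  Merge: [6] + [12, 18] -> [6, 12, 18]
Merge: [5, 13, 16] + [6, 12, 18] -> [5, 6, 12, 13, 16, 18]

Final sorted array: [5, 6, 12, 13, 16, 18]

The merge sort proceeds by recursively splitting the array and merging sorted halves.
After all merges, the sorted array is [5, 6, 12, 13, 16, 18].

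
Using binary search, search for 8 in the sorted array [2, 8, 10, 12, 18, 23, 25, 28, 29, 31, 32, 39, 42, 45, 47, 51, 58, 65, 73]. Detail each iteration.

Binary search for 8 in [2, 8, 10, 12, 18, 23, 25, 28, 29, 31, 32, 39, 42, 45, 47, 51, 58, 65, 73]:

lo=0, hi=18, mid=9, arr[mid]=31 -> 31 > 8, search left half
lo=0, hi=8, mid=4, arr[mid]=18 -> 18 > 8, search left half
lo=0, hi=3, mid=1, arr[mid]=8 -> Found target at index 1!

Binary search finds 8 at index 1 after 3 comparisons. The search repeatedly halves the search space by comparing with the middle element.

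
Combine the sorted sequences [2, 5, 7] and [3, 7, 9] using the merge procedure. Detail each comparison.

Merging process:

Compare 2 vs 3: take 2 from left. Merged: [2]
Compare 5 vs 3: take 3 from right. Merged: [2, 3]
Compare 5 vs 7: take 5 from left. Merged: [2, 3, 5]
Compare 7 vs 7: take 7 from left. Merged: [2, 3, 5, 7]
Append remaining from right: [7, 9]. Merged: [2, 3, 5, 7, 7, 9]

Final merged array: [2, 3, 5, 7, 7, 9]
Total comparisons: 4

The merged array is [2, 3, 5, 7, 7, 9], requiring 4 comparisons. The merge step runs in O(n) time where n is the total number of elements.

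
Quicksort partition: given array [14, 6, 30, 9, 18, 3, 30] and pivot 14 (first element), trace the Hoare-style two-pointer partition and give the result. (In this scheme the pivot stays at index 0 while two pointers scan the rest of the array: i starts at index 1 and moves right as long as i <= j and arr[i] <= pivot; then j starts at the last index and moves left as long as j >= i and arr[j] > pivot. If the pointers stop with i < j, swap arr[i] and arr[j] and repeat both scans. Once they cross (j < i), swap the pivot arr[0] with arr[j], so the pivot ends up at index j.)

Hoare-style two-pointer partition with pivot = 14:

Initial array: [14, 6, 30, 9, 18, 3, 30]

Pointers start at i = 1, j = 6.
i stops at index 2 (arr[2]=30 > 14), j stops at index 5 (arr[5]=3 <= 14): swap arr[2] and arr[5], array becomes [14, 6, 3, 9, 18, 30, 30]
i ends at 4, j ends at 3: the pointers have crossed (j < i), so scanning stops.

Swap pivot arr[0] with arr[3] to place pivot at position 3: [9, 6, 3, 14, 18, 30, 30]
Pivot position: 3

After partitioning with pivot 14, the array becomes [9, 6, 3, 14, 18, 30, 30]. The pivot is placed at index 3. All elements to the left of the pivot are <= 14, and all elements to the right are > 14.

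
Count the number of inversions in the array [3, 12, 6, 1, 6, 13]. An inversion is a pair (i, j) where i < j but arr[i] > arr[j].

Finding inversions in [3, 12, 6, 1, 6, 13]:

(0, 3): arr[0]=3 > arr[3]=1
(1, 2): arr[1]=12 > arr[2]=6
(1, 3): arr[1]=12 > arr[3]=1
(1, 4): arr[1]=12 > arr[4]=6
(2, 3): arr[2]=6 > arr[3]=1

Total inversions: 5

The array has 5 inversion(s): (0,3), (1,2), (1,3), (1,4), (2,3). Each pair (i,j) satisfies i < j and arr[i] > arr[j].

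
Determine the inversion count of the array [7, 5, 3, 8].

Finding inversions in [7, 5, 3, 8]:

(0, 1): arr[0]=7 > arr[1]=5
(0, 2): arr[0]=7 > arr[2]=3
(1, 2): arr[1]=5 > arr[2]=3

Total inversions: 3

The array has 3 inversion(s): (0,1), (0,2), (1,2). Each pair (i,j) satisfies i < j and arr[i] > arr[j].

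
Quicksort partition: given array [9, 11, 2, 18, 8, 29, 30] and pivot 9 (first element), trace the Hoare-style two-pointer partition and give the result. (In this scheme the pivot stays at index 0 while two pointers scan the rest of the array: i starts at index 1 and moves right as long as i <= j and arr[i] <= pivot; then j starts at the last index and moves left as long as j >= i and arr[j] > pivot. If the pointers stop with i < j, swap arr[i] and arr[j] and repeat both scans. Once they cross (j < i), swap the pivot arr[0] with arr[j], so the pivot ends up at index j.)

Hoare-style two-pointer partition with pivot = 9:

Initial array: [9, 11, 2, 18, 8, 29, 30]

Pointers start at i = 1, j = 6.
i stops at index 1 (arr[1]=11 > 9), j stops at index 4 (arr[4]=8 <= 9): swap arr[1] and arr[4], array becomes [9, 8, 2, 18, 11, 29, 30]
i ends at 3, j ends at 2: the pointers have crossed (j < i), so scanning stops.

Swap pivot arr[0] with arr[2] to place pivot at position 2: [2, 8, 9, 18, 11, 29, 30]
Pivot position: 2

After partitioning with pivot 9, the array becomes [2, 8, 9, 18, 11, 29, 30]. The pivot is placed at index 2. All elements to the left of the pivot are <= 9, and all elements to the right are > 9.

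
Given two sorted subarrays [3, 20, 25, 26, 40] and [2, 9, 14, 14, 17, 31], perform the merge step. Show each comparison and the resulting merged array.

Merging process:

Compare 3 vs 2: take 2 from right. Merged: [2]
Compare 3 vs 9: take 3 from left. Merged: [2, 3]
Compare 20 vs 9: take 9 from right. Merged: [2, 3, 9]
Compare 20 vs 14: take 14 from right. Merged: [2, 3, 9, 14]
Compare 20 vs 14: take 14 from right. Merged: [2, 3, 9, 14, 14]
Compare 20 vs 17: take 17 from right. Merged: [2, 3, 9, 14, 14, 17]
Compare 20 vs 31: take 20 from left. Merged: [2, 3, 9, 14, 14, 17, 20]
Compare 25 vs 31: take 25 from left. Merged: [2, 3, 9, 14, 14, 17, 20, 25]
Compare 26 vs 31: take 26 from left. Merged: [2, 3, 9, 14, 14, 17, 20, 25, 26]
Compare 40 vs 31: take 31 from right. Merged: [2, 3, 9, 14, 14, 17, 20, 25, 26, 31]
Append remaining from left: [40]. Merged: [2, 3, 9, 14, 14, 17, 20, 25, 26, 31, 40]

Final merged array: [2, 3, 9, 14, 14, 17, 20, 25, 26, 31, 40]
Total comparisons: 10

The merged array is [2, 3, 9, 14, 14, 17, 20, 25, 26, 31, 40], requiring 10 comparisons. The merge step runs in O(n) time where n is the total number of elements.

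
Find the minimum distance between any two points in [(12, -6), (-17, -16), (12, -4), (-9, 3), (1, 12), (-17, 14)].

Computing all pairwise distances among 6 points:

d((12, -6), (-17, -16)) = 30.6757
d((12, -6), (12, -4)) = 2.0 <-- minimum
d((12, -6), (-9, 3)) = 22.8473
d((12, -6), (1, 12)) = 21.095
d((12, -6), (-17, 14)) = 35.2278
d((-17, -16), (12, -4)) = 31.3847
d((-17, -16), (-9, 3)) = 20.6155
d((-17, -16), (1, 12)) = 33.2866
d((-17, -16), (-17, 14)) = 30.0
d((12, -4), (-9, 3)) = 22.1359
d((12, -4), (1, 12)) = 19.4165
d((12, -4), (-17, 14)) = 34.1321
d((-9, 3), (1, 12)) = 13.4536
d((-9, 3), (-17, 14)) = 13.6015
d((1, 12), (-17, 14)) = 18.1108

Closest pair: (12, -6) and (12, -4) with distance 2.0

The closest pair is (12, -6) and (12, -4) with Euclidean distance 2.0. For 6 points, brute-force pairwise comparison is shown above. For large n, the divide-and-conquer algorithm (sort by x, recurse on halves, check the dividing strip) achieves O(n log n).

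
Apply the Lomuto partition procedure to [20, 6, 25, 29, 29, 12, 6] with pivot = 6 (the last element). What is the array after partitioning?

Lomuto partition with pivot = 6:

Initial array: [20, 6, 25, 29, 29, 12, 6]

arr[0]=20 > 6: no swap
arr[1]=6 <= 6: swap with position 0, array becomes [6, 20, 25, 29, 29, 12, 6]
arr[2]=25 > 6: no swap
arr[3]=29 > 6: no swap
arr[4]=29 > 6: no swap
arr[5]=12 > 6: no swap

Place pivot at position 1: [6, 6, 25, 29, 29, 12, 20]
Pivot position: 1

After partitioning with pivot 6, the array becomes [6, 6, 25, 29, 29, 12, 20]. The pivot is placed at index 1. All elements to the left of the pivot are <= 6, and all elements to the right are > 6.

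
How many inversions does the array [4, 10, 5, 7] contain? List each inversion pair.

Finding inversions in [4, 10, 5, 7]:

(1, 2): arr[1]=10 > arr[2]=5
(1, 3): arr[1]=10 > arr[3]=7

Total inversions: 2

The array has 2 inversion(s): (1,2), (1,3). Each pair (i,j) satisfies i < j and arr[i] > arr[j].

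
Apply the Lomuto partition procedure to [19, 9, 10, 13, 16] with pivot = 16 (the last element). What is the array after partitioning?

Lomuto partition with pivot = 16:

Initial array: [19, 9, 10, 13, 16]

arr[0]=19 > 16: no swap
arr[1]=9 <= 16: swap with position 0, array becomes [9, 19, 10, 13, 16]
arr[2]=10 <= 16: swap with position 1, array becomes [9, 10, 19, 13, 16]
arr[3]=13 <= 16: swap with position 2, array becomes [9, 10, 13, 19, 16]

Place pivot at position 3: [9, 10, 13, 16, 19]
Pivot position: 3

After partitioning with pivot 16, the array becomes [9, 10, 13, 16, 19]. The pivot is placed at index 3. All elements to the left of the pivot are <= 16, and all elements to the right are > 16.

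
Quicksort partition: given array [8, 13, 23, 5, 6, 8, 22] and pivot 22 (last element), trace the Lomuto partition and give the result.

Lomuto partition with pivot = 22:

Initial array: [8, 13, 23, 5, 6, 8, 22]

arr[0]=8 <= 22: swap with position 0, array becomes [8, 13, 23, 5, 6, 8, 22]
arr[1]=13 <= 22: swap with position 1, array becomes [8, 13, 23, 5, 6, 8, 22]
arr[2]=23 > 22: no swap
arr[3]=5 <= 22: swap with position 2, array becomes [8, 13, 5, 23, 6, 8, 22]
arr[4]=6 <= 22: swap with position 3, array becomes [8, 13, 5, 6, 23, 8, 22]
arr[5]=8 <= 22: swap with position 4, array becomes [8, 13, 5, 6, 8, 23, 22]

Place pivot at position 5: [8, 13, 5, 6, 8, 22, 23]
Pivot position: 5

After partitioning with pivot 22, the array becomes [8, 13, 5, 6, 8, 22, 23]. The pivot is placed at index 5. All elements to the left of the pivot are <= 22, and all elements to the right are > 22.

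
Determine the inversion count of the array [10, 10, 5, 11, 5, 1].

Finding inversions in [10, 10, 5, 11, 5, 1]:

(0, 2): arr[0]=10 > arr[2]=5
(0, 4): arr[0]=10 > arr[4]=5
(0, 5): arr[0]=10 > arr[5]=1
(1, 2): arr[1]=10 > arr[2]=5
(1, 4): arr[1]=10 > arr[4]=5
(1, 5): arr[1]=10 > arr[5]=1
(2, 5): arr[2]=5 > arr[5]=1
(3, 4): arr[3]=11 > arr[4]=5
(3, 5): arr[3]=11 > arr[5]=1
(4, 5): arr[4]=5 > arr[5]=1

Total inversions: 10

The array has 10 inversion(s): (0,2), (0,4), (0,5), (1,2), (1,4), (1,5), (2,5), (3,4), (3,5), (4,5). Each pair (i,j) satisfies i < j and arr[i] > arr[j].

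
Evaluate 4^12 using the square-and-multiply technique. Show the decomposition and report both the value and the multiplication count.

Computing 4^12 by squaring (build up from 4^1; each line after the first costs one multiplication):

4^1 = 4
4^2 = (4^1)^2 = 4^2 = 16
4^3 = 4 * 4^2 = 4 * 16 = 64
4^6 = (4^3)^2 = 64^2 = 4096
4^12 = (4^6)^2 = 4096^2 = 16777216

Result: 16777216
Multiplications needed: 4 (4 lines after 4^1)

4^12 = 16777216. Using exponentiation by squaring, this requires 4 multiplications. The key idea: if the exponent is even, square the half-power; if odd, multiply by the base once.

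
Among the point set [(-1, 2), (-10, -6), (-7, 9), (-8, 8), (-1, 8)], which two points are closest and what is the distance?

Computing all pairwise distances among 5 points:

d((-1, 2), (-10, -6)) = 12.0416
d((-1, 2), (-7, 9)) = 9.2195
d((-1, 2), (-8, 8)) = 9.2195
d((-1, 2), (-1, 8)) = 6.0
d((-10, -6), (-7, 9)) = 15.2971
d((-10, -6), (-8, 8)) = 14.1421
d((-10, -6), (-1, 8)) = 16.6433
d((-7, 9), (-8, 8)) = 1.4142 <-- minimum
d((-7, 9), (-1, 8)) = 6.0828
d((-8, 8), (-1, 8)) = 7.0

Closest pair: (-7, 9) and (-8, 8) with distance 1.4142

The closest pair is (-7, 9) and (-8, 8) with Euclidean distance 1.4142. For 5 points, brute-force pairwise comparison is shown above. For large n, the divide-and-conquer algorithm (sort by x, recurse on halves, check the dividing strip) achieves O(n log n).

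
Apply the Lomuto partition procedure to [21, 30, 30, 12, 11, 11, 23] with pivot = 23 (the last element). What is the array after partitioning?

Lomuto partition with pivot = 23:

Initial array: [21, 30, 30, 12, 11, 11, 23]

arr[0]=21 <= 23: swap with position 0, array becomes [21, 30, 30, 12, 11, 11, 23]
arr[1]=30 > 23: no swap
arr[2]=30 > 23: no swap
arr[3]=12 <= 23: swap with position 1, array becomes [21, 12, 30, 30, 11, 11, 23]
arr[4]=11 <= 23: swap with position 2, array becomes [21, 12, 11, 30, 30, 11, 23]
arr[5]=11 <= 23: swap with position 3, array becomes [21, 12, 11, 11, 30, 30, 23]

Place pivot at position 4: [21, 12, 11, 11, 23, 30, 30]
Pivot position: 4

After partitioning with pivot 23, the array becomes [21, 12, 11, 11, 23, 30, 30]. The pivot is placed at index 4. All elements to the left of the pivot are <= 23, and all elements to the right are > 23.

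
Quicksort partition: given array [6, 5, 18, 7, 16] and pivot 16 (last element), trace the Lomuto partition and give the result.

Lomuto partition with pivot = 16:

Initial array: [6, 5, 18, 7, 16]

arr[0]=6 <= 16: swap with position 0, array becomes [6, 5, 18, 7, 16]
arr[1]=5 <= 16: swap with position 1, array becomes [6, 5, 18, 7, 16]
arr[2]=18 > 16: no swap
arr[3]=7 <= 16: swap with position 2, array becomes [6, 5, 7, 18, 16]

Place pivot at position 3: [6, 5, 7, 16, 18]
Pivot position: 3

After partitioning with pivot 16, the array becomes [6, 5, 7, 16, 18]. The pivot is placed at index 3. All elements to the left of the pivot are <= 16, and all elements to the right are > 16.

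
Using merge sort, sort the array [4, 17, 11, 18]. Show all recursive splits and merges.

Merge sort trace:

Split: [4, 17, 11, 18] -> [4, 17] and [11, 18]
  Split: [4, 17] -> [4] and [17]
  Merge: [4] + [17] -> [4, 17]
  Split: [11, 18] -> [11] and [18]
  Merge: [11] + [18] -> [11, 18]
Merge: [4, 17] + [11, 18] -> [4, 11, 17, 18]

Final sorted array: [4, 11, 17, 18]

The merge sort proceeds by recursively splitting the array and merging sorted halves.
After all merges, the sorted array is [4, 11, 17, 18].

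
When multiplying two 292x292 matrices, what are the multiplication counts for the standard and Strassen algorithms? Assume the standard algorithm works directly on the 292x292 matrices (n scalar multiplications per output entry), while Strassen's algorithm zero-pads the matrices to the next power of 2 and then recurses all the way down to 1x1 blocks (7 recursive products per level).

Matrix multiplication for 292x292 matrices:

Strassen's algorithm requires power-of-2 dimensions. Pad 292x292 to 512x512 (next power of 2).

Standard algorithm: 292^3 = 24897088 multiplications
Strassen's algorithm: 7^(log2(512)) = 7^9 = 40353607 multiplications
Difference: 24897088 - 40353607 = -15456519 (Strassen uses MORE here due to padding overhead — for small or just-over-power-of-2 n, padding can outweigh the per-level savings)

Standard: 24897088 multiplications (292^3). Strassen: 40353607 multiplications (7^9, after padding to 512x512). Strassen reduces 8 recursive multiplications to 7 at each level.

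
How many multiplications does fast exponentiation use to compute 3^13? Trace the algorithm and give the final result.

Computing 3^13 by squaring (build up from 3^1; each line after the first costs one multiplication):

3^1 = 3
3^2 = (3^1)^2 = 3^2 = 9
3^3 = 3 * 3^2 = 3 * 9 = 27
3^6 = (3^3)^2 = 27^2 = 729
3^12 = (3^6)^2 = 729^2 = 531441
3^13 = 3 * 3^12 = 3 * 531441 = 1594323

Result: 1594323
Multiplications needed: 5 (5 lines after 3^1)

3^13 = 1594323. Using exponentiation by squaring, this requires 5 multiplications. The key idea: if the exponent is even, square the half-power; if odd, multiply by the base once.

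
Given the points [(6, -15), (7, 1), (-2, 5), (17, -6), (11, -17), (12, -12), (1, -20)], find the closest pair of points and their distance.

Computing all pairwise distances among 7 points:

d((6, -15), (7, 1)) = 16.0312
d((6, -15), (-2, 5)) = 21.5407
d((6, -15), (17, -6)) = 14.2127
d((6, -15), (11, -17)) = 5.3852
d((6, -15), (12, -12)) = 6.7082
d((6, -15), (1, -20)) = 7.0711
d((7, 1), (-2, 5)) = 9.8489
d((7, 1), (17, -6)) = 12.2066
d((7, 1), (11, -17)) = 18.4391
d((7, 1), (12, -12)) = 13.9284
d((7, 1), (1, -20)) = 21.8403
d((-2, 5), (17, -6)) = 21.9545
d((-2, 5), (11, -17)) = 25.5539
d((-2, 5), (12, -12)) = 22.0227
d((-2, 5), (1, -20)) = 25.1794
d((17, -6), (11, -17)) = 12.53
d((17, -6), (12, -12)) = 7.8102
d((17, -6), (1, -20)) = 21.2603
d((11, -17), (12, -12)) = 5.099 <-- minimum
d((11, -17), (1, -20)) = 10.4403
d((12, -12), (1, -20)) = 13.6015

Closest pair: (11, -17) and (12, -12) with distance 5.099

The closest pair is (11, -17) and (12, -12) with Euclidean distance 5.099. For 7 points, brute-force pairwise comparison is shown above. For large n, the divide-and-conquer algorithm (sort by x, recurse on halves, check the dividing strip) achieves O(n log n).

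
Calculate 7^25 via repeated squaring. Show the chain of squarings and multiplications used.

Computing 7^25 by squaring (build up from 7^1; each line after the first costs one multiplication):

7^1 = 7
7^2 = (7^1)^2 = 7^2 = 49
7^3 = 7 * 7^2 = 7 * 49 = 343
7^6 = (7^3)^2 = 343^2 = 117649
7^12 = (7^6)^2 = 117649^2 = 13841287201
7^24 = (7^12)^2 = 13841287201^2 = 191581231380566414401
7^25 = 7 * 7^24 = 7 * 191581231380566414401 = 1341068619663964900807

Result: 1341068619663964900807
Multiplications needed: 6 (6 lines after 7^1)

7^25 = 1341068619663964900807. Using exponentiation by squaring, this requires 6 multiplications. The key idea: if the exponent is even, square the half-power; if odd, multiply by the base once.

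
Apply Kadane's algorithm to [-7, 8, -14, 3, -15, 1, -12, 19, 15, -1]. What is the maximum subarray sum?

Using Kadane's algorithm on [-7, 8, -14, 3, -15, 1, -12, 19, 15, -1]:

Scanning through the array:
Position 1 (value 8): max_ending_here = 8, max_so_far = 8
Position 2 (value -14): max_ending_here = -6, max_so_far = 8
Position 3 (value 3): max_ending_here = 3, max_so_far = 8
Position 4 (value -15): max_ending_here = -12, max_so_far = 8
Position 5 (value 1): max_ending_here = 1, max_so_far = 8
Position 6 (value -12): max_ending_here = -11, max_so_far = 8
Position 7 (value 19): max_ending_here = 19, max_so_far = 19
Position 8 (value 15): max_ending_here = 34, max_so_far = 34
Position 9 (value -1): max_ending_here = 33, max_so_far = 34

Maximum subarray: [19, 15]
Maximum sum: 34

The maximum subarray is [19, 15] with sum 34. This subarray runs from index 7 to index 8.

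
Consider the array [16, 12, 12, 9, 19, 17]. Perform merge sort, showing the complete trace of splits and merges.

Merge sort trace:

Split: [16, 12, 12, 9, 19, 17] -> [16, 12, 12] and [9, 19, 17]
  Split: [16, 12, 12] -> [16] and [12, 12]
    Split: [12, 12] -> [12] and [12]
    Merge: [12] + [12] -> [12, 12]
  Merge: [16] + [12, 12] -> [12, 12, 16]
  Split: [9, 19, 17] -> [9] and [19, 17]
    Split: [19, 17] -> [19] and [17]
    Merge: [19] + [17] -> [17, 19]
  Merge: [9] + [17, 19] -> [9, 17, 19]
Merge: [12, 12, 16] + [9, 17, 19] -> [9, 12, 12, 16, 17, 19]

Final sorted array: [9, 12, 12, 16, 17, 19]

The merge sort proceeds by recursively splitting the array and merging sorted halves.
After all merges, the sorted array is [9, 12, 12, 16, 17, 19].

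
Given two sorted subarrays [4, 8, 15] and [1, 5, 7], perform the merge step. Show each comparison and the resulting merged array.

Merging process:

Compare 4 vs 1: take 1 from right. Merged: [1]
Compare 4 vs 5: take 4 from left. Merged: [1, 4]
Compare 8 vs 5: take 5 from right. Merged: [1, 4, 5]
Compare 8 vs 7: take 7 from right. Merged: [1, 4, 5, 7]
Append remaining from left: [8, 15]. Merged: [1, 4, 5, 7, 8, 15]

Final merged array: [1, 4, 5, 7, 8, 15]
Total comparisons: 4

The merged array is [1, 4, 5, 7, 8, 15], requiring 4 comparisons. The merge step runs in O(n) time where n is the total number of elements.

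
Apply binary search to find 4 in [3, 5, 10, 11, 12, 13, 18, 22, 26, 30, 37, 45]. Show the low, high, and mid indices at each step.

Binary search for 4 in [3, 5, 10, 11, 12, 13, 18, 22, 26, 30, 37, 45]:

lo=0, hi=11, mid=5, arr[mid]=13 -> 13 > 4, search left half
lo=0, hi=4, mid=2, arr[mid]=10 -> 10 > 4, search left half
lo=0, hi=1, mid=0, arr[mid]=3 -> 3 < 4, search right half
lo=1, hi=1, mid=1, arr[mid]=5 -> 5 > 4, search left half
lo=1 > hi=0, target 4 not found

Binary search determines that 4 is not in the array after 4 comparisons. The search space was exhausted without finding the target.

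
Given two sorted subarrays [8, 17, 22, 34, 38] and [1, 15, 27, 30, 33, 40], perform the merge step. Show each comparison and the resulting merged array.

Merging process:

Compare 8 vs 1: take 1 from right. Merged: [1]
Compare 8 vs 15: take 8 from left. Merged: [1, 8]
Compare 17 vs 15: take 15 from right. Merged: [1, 8, 15]
Compare 17 vs 27: take 17 from left. Merged: [1, 8, 15, 17]
Compare 22 vs 27: take 22 from left. Merged: [1, 8, 15, 17, 22]
Compare 34 vs 27: take 27 from right. Merged: [1, 8, 15, 17, 22, 27]
Compare 34 vs 30: take 30 from right. Merged: [1, 8, 15, 17, 22, 27, 30]
Compare 34 vs 33: take 33 from right. Merged: [1, 8, 15, 17, 22, 27, 30, 33]
Compare 34 vs 40: take 34 from left. Merged: [1, 8, 15, 17, 22, 27, 30, 33, 34]
Compare 38 vs 40: take 38 from left. Merged: [1, 8, 15, 17, 22, 27, 30, 33, 34, 38]
Append remaining from right: [40]. Merged: [1, 8, 15, 17, 22, 27, 30, 33, 34, 38, 40]

Final merged array: [1, 8, 15, 17, 22, 27, 30, 33, 34, 38, 40]
Total comparisons: 10

The merged array is [1, 8, 15, 17, 22, 27, 30, 33, 34, 38, 40], requiring 10 comparisons. The merge step runs in O(n) time where n is the total number of elements.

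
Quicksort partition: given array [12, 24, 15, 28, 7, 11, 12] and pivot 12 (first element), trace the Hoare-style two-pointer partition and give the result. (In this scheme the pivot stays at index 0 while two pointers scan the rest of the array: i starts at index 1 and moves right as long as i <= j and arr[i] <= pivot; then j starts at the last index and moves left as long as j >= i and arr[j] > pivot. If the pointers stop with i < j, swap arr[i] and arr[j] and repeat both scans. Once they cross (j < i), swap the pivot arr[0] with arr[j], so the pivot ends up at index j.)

Hoare-style two-pointer partition with pivot = 12:

Initial array: [12, 24, 15, 28, 7, 11, 12]

Pointers start at i = 1, j = 6.
i stops at index 1 (arr[1]=24 > 12), j stops at index 6 (arr[6]=12 <= 12): swap arr[1] and arr[6], array becomes [12, 12, 15, 28, 7, 11, 24]
i stops at index 2 (arr[2]=15 > 12), j stops at index 5 (arr[5]=11 <= 12): swap arr[2] and arr[5], array becomes [12, 12, 11, 28, 7, 15, 24]
i stops at index 3 (arr[3]=28 > 12), j stops at index 4 (arr[4]=7 <= 12): swap arr[3] and arr[4], array becomes [12, 12, 11, 7, 28, 15, 24]
i ends at 4, j ends at 3: the pointers have crossed (j < i), so scanning stops.

Swap pivot arr[0] with arr[3] to place pivot at position 3: [7, 12, 11, 12, 28, 15, 24]
Pivot position: 3

After partitioning with pivot 12, the array becomes [7, 12, 11, 12, 28, 15, 24]. The pivot is placed at index 3. All elements to the left of the pivot are <= 12, and all elements to the right are > 12.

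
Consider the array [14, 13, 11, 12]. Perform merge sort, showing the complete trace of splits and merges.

Merge sort trace:

Split: [14, 13, 11, 12] -> [14, 13] and [11, 12]
  Split: [14, 13] -> [14] and [13]
  Merge: [14] + [13] -> [13, 14]
  Split: [11, 12] -> [11] and [12]
  Merge: [11] + [12] -> [11, 12]
Merge: [13, 14] + [11, 12] -> [11, 12, 13, 14]

Final sorted array: [11, 12, 13, 14]

The merge sort proceeds by recursively splitting the array and merging sorted halves.
After all merges, the sorted array is [11, 12, 13, 14].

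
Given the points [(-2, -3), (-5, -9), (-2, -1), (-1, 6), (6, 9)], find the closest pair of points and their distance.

Computing all pairwise distances among 5 points:

d((-2, -3), (-5, -9)) = 6.7082
d((-2, -3), (-2, -1)) = 2.0 <-- minimum
d((-2, -3), (-1, 6)) = 9.0554
d((-2, -3), (6, 9)) = 14.4222
d((-5, -9), (-2, -1)) = 8.544
d((-5, -9), (-1, 6)) = 15.5242
d((-5, -9), (6, 9)) = 21.095
d((-2, -1), (-1, 6)) = 7.0711
d((-2, -1), (6, 9)) = 12.8062
d((-1, 6), (6, 9)) = 7.6158

Closest pair: (-2, -3) and (-2, -1) with distance 2.0

The closest pair is (-2, -3) and (-2, -1) with Euclidean distance 2.0. For 5 points, brute-force pairwise comparison is shown above. For large n, the divide-and-conquer algorithm (sort by x, recurse on halves, check the dividing strip) achieves O(n log n).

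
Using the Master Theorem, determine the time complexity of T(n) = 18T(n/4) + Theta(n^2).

Master Theorem for T(n) = 18T(n/4) + O(n^2):

a = 18, b = 4, c = 2
log_b(a) = log_4(18) = 2.0850

Case 1: c = 2 < log_4(18) = 2.0850
T(n) = O(n^(log_4 18))

For T(n) = 18T(n/4) + O(n^2): log_4(18) = 2.0850. This is Case 1 of the Master Theorem (c < log_b(a), work dominated by leaves), giving O(n^(log_4 18)).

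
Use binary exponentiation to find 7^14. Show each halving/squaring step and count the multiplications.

Computing 7^14 by squaring (build up from 7^1; each line after the first costs one multiplication):

7^1 = 7
7^2 = (7^1)^2 = 7^2 = 49
7^3 = 7 * 7^2 = 7 * 49 = 343
7^6 = (7^3)^2 = 343^2 = 117649
7^7 = 7 * 7^6 = 7 * 117649 = 823543
7^14 = (7^7)^2 = 823543^2 = 678223072849

Result: 678223072849
Multiplications needed: 5 (5 lines after 7^1)

7^14 = 678223072849. Using exponentiation by squaring, this requires 5 multiplications. The key idea: if the exponent is even, square the half-power; if odd, multiply by the base once.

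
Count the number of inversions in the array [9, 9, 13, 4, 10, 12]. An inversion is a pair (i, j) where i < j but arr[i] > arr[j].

Finding inversions in [9, 9, 13, 4, 10, 12]:

(0, 3): arr[0]=9 > arr[3]=4
(1, 3): arr[1]=9 > arr[3]=4
(2, 3): arr[2]=13 > arr[3]=4
(2, 4): arr[2]=13 > arr[4]=10
(2, 5): arr[2]=13 > arr[5]=12

Total inversions: 5

The array has 5 inversion(s): (0,3), (1,3), (2,3), (2,4), (2,5). Each pair (i,j) satisfies i < j and arr[i] > arr[j].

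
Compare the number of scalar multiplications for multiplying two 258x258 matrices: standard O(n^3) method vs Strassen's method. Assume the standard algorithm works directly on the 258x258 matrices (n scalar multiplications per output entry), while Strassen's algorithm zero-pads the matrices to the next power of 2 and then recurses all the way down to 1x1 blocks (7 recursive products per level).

Matrix multiplication for 258x258 matrices:

Strassen's algorithm requires power-of-2 dimensions. Pad 258x258 to 512x512 (next power of 2).

Standard algorithm: 258^3 = 17173512 multiplications
Strassen's algorithm: 7^(log2(512)) = 7^9 = 40353607 multiplications
Difference: 17173512 - 40353607 = -23180095 (Strassen uses MORE here due to padding overhead — for small or just-over-power-of-2 n, padding can outweigh the per-level savings)

Standard: 17173512 multiplications (258^3). Strassen: 40353607 multiplications (7^9, after padding to 512x512). Strassen reduces 8 recursive multiplications to 7 at each level.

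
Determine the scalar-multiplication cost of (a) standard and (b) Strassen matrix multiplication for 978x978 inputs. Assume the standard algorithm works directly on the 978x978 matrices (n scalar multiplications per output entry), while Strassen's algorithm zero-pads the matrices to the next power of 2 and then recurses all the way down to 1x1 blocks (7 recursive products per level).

Matrix multiplication for 978x978 matrices:

Strassen's algorithm requires power-of-2 dimensions. Pad 978x978 to 1024x1024 (next power of 2).

Standard algorithm: 978^3 = 935441352 multiplications
Strassen's algorithm: 7^(log2(1024)) = 7^10 = 282475249 multiplications
Savings: 935441352 - 282475249 = 652966103 multiplications

Standard: 935441352 multiplications (978^3). Strassen: 282475249 multiplications (7^10, after padding to 1024x1024). Strassen reduces 8 recursive multiplications to 7 at each level.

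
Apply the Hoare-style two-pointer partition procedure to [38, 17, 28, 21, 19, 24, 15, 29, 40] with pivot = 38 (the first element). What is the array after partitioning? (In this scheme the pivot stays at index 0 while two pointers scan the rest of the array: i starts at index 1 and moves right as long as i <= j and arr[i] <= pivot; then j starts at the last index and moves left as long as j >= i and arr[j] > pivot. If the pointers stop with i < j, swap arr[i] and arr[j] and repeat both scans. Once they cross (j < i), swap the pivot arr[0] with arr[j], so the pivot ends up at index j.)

Hoare-style two-pointer partition with pivot = 38:

Initial array: [38, 17, 28, 21, 19, 24, 15, 29, 40]

Pointers start at i = 1, j = 8.
i ends at 8, j ends at 7: the pointers have crossed (j < i), so scanning stops.

Swap pivot arr[0] with arr[7] to place pivot at position 7: [29, 17, 28, 21, 19, 24, 15, 38, 40]
Pivot position: 7

After partitioning with pivot 38, the array becomes [29, 17, 28, 21, 19, 24, 15, 38, 40]. The pivot is placed at index 7. All elements to the left of the pivot are <= 38, and all elements to the right are > 38.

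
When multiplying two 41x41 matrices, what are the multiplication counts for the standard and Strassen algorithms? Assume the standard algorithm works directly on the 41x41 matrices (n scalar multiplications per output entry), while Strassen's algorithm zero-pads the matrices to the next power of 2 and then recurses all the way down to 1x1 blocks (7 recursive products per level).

Matrix multiplication for 41x41 matrices:

Strassen's algorithm requires power-of-2 dimensions. Pad 41x41 to 64x64 (next power of 2).

Standard algorithm: 41^3 = 68921 multiplications
Strassen's algorithm: 7^(log2(64)) = 7^6 = 117649 multiplications
Difference: 68921 - 117649 = -48728 (Strassen uses MORE here due to padding overhead — for small or just-over-power-of-2 n, padding can outweigh the per-level savings)

Standard: 68921 multiplications (41^3). Strassen: 117649 multiplications (7^6, after padding to 64x64). Strassen reduces 8 recursive multiplications to 7 at each level.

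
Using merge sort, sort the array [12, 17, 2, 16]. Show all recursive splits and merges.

Merge sort trace:

Split: [12, 17, 2, 16] -> [12, 17] and [2, 16]
  Split: [12, 17] -> [12] and [17]
  Merge: [12] + [17] -> [12, 17]
  Split: [2, 16] -> [2] and [16]
  Merge: [2] + [16] -> [2, 16]
Merge: [12, 17] + [2, 16] -> [2, 12, 16, 17]

Final sorted array: [2, 12, 16, 17]

The merge sort proceeds by recursively splitting the array and merging sorted halves.
After all merges, the sorted array is [2, 12, 16, 17].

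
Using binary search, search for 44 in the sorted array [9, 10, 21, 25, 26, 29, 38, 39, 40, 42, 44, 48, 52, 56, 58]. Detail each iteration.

Binary search for 44 in [9, 10, 21, 25, 26, 29, 38, 39, 40, 42, 44, 48, 52, 56, 58]:

lo=0, hi=14, mid=7, arr[mid]=39 -> 39 < 44, search right half
lo=8, hi=14, mid=11, arr[mid]=48 -> 48 > 44, search left half
lo=8, hi=10, mid=9, arr[mid]=42 -> 42 < 44, search right half
lo=10, hi=10, mid=10, arr[mid]=44 -> Found target at index 10!

Binary search finds 44 at index 10 after 4 comparisons. The search repeatedly halves the search space by comparing with the middle element.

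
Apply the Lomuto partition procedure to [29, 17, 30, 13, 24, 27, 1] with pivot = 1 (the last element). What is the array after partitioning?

Lomuto partition with pivot = 1:

Initial array: [29, 17, 30, 13, 24, 27, 1]

arr[0]=29 > 1: no swap
arr[1]=17 > 1: no swap
arr[2]=30 > 1: no swap
arr[3]=13 > 1: no swap
arr[4]=24 > 1: no swap
arr[5]=27 > 1: no swap

Place pivot at position 0: [1, 17, 30, 13, 24, 27, 29]
Pivot position: 0

After partitioning with pivot 1, the array becomes [1, 17, 30, 13, 24, 27, 29]. The pivot is placed at index 0. All elements to the left of the pivot are <= 1, and all elements to the right are > 1.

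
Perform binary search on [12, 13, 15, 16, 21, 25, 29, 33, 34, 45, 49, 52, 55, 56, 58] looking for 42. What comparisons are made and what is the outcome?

Binary search for 42 in [12, 13, 15, 16, 21, 25, 29, 33, 34, 45, 49, 52, 55, 56, 58]:

lo=0, hi=14, mid=7, arr[mid]=33 -> 33 < 42, search right half
lo=8, hi=14, mid=11, arr[mid]=52 -> 52 > 42, search left half
lo=8, hi=10, mid=9, arr[mid]=45 -> 45 > 42, search left half
lo=8, hi=8, mid=8, arr[mid]=34 -> 34 < 42, search right half
lo=9 > hi=8, target 42 not found

Binary search determines that 42 is not in the array after 4 comparisons. The search space was exhausted without finding the target.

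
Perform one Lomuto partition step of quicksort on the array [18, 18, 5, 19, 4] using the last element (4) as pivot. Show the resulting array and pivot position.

Lomuto partition with pivot = 4:

Initial array: [18, 18, 5, 19, 4]

arr[0]=18 > 4: no swap
arr[1]=18 > 4: no swap
arr[2]=5 > 4: no swap
arr[3]=19 > 4: no swap

Place pivot at position 0: [4, 18, 5, 19, 18]
Pivot position: 0

After partitioning with pivot 4, the array becomes [4, 18, 5, 19, 18]. The pivot is placed at index 0. All elements to the left of the pivot are <= 4, and all elements to the right are > 4.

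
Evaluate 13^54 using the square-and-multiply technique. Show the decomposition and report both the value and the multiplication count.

Computing 13^54 by squaring (build up from 13^1; each line after the first costs one multiplication):

13^1 = 13
13^2 = (13^1)^2 = 13^2 = 169
13^3 = 13 * 13^2 = 13 * 169 = 2197
13^6 = (13^3)^2 = 2197^2 = 4826809
13^12 = (13^6)^2 = 4826809^2 = 23298085122481
13^13 = 13 * 13^12 = 13 * 23298085122481 = 302875106592253
13^26 = (13^13)^2 = 302875106592253^2 = 91733330193268616658399616009
13^27 = 13 * 13^26 = 13 * 91733330193268616658399616009 = 1192533292512492016559195008117
13^54 = (13^27)^2 = 1192533292512492016559195008117^2 = 1422135653750684847524758738836375672734734444846971695885689

Result: 1422135653750684847524758738836375672734734444846971695885689
Multiplications needed: 8 (8 lines after 13^1)

13^54 = 1422135653750684847524758738836375672734734444846971695885689. Using exponentiation by squaring, this requires 8 multiplications. The key idea: if the exponent is even, square the half-power; if odd, multiply by the base once.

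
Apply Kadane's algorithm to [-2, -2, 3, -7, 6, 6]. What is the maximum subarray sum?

Using Kadane's algorithm on [-2, -2, 3, -7, 6, 6]:

Scanning through the array:
Position 1 (value -2): max_ending_here = -2, max_so_far = -2
Position 2 (value 3): max_ending_here = 3, max_so_far = 3
Position 3 (value -7): max_ending_here = -4, max_so_far = 3
Position 4 (value 6): max_ending_here = 6, max_so_far = 6
Position 5 (value 6): max_ending_here = 12, max_so_far = 12

Maximum subarray: [6, 6]
Maximum sum: 12

The maximum subarray is [6, 6] with sum 12. This subarray runs from index 4 to index 5.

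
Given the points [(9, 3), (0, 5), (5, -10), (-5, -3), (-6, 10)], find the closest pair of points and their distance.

Computing all pairwise distances among 5 points:

d((9, 3), (0, 5)) = 9.2195
d((9, 3), (5, -10)) = 13.6015
d((9, 3), (-5, -3)) = 15.2315
d((9, 3), (-6, 10)) = 16.5529
d((0, 5), (5, -10)) = 15.8114
d((0, 5), (-5, -3)) = 9.434
d((0, 5), (-6, 10)) = 7.8102 <-- minimum
d((5, -10), (-5, -3)) = 12.2066
d((5, -10), (-6, 10)) = 22.8254
d((-5, -3), (-6, 10)) = 13.0384

Closest pair: (0, 5) and (-6, 10) with distance 7.8102

The closest pair is (0, 5) and (-6, 10) with Euclidean distance 7.8102. For 5 points, brute-force pairwise comparison is shown above. For large n, the divide-and-conquer algorithm (sort by x, recurse on halves, check the dividing strip) achieves O(n log n).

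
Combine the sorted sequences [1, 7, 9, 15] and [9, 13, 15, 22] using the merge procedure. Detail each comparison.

Merging process:

Compare 1 vs 9: take 1 from left. Merged: [1]
Compare 7 vs 9: take 7 from left. Merged: [1, 7]
Compare 9 vs 9: take 9 from left. Merged: [1, 7, 9]
Compare 15 vs 9: take 9 from right. Merged: [1, 7, 9, 9]
Compare 15 vs 13: take 13 from right. Merged: [1, 7, 9, 9, 13]
Compare 15 vs 15: take 15 from left. Merged: [1, 7, 9, 9, 13, 15]
Append remaining from right: [15, 22]. Merged: [1, 7, 9, 9, 13, 15, 15, 22]

Final merged array: [1, 7, 9, 9, 13, 15, 15, 22]
Total comparisons: 6

The merged array is [1, 7, 9, 9, 13, 15, 15, 22], requiring 6 comparisons. The merge step runs in O(n) time where n is the total number of elements.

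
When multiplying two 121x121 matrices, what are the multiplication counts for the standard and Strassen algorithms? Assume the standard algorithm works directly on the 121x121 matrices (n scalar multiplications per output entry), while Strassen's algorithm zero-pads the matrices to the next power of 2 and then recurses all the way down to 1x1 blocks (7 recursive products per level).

Matrix multiplication for 121x121 matrices:

Strassen's algorithm requires power-of-2 dimensions. Pad 121x121 to 128x128 (next power of 2).

Standard algorithm: 121^3 = 1771561 multiplications
Strassen's algorithm: 7^(log2(128)) = 7^7 = 823543 multiplications
Savings: 1771561 - 823543 = 948018 multiplications

Standard: 1771561 multiplications (121^3). Strassen: 823543 multiplications (7^7, after padding to 128x128). Strassen reduces 8 recursive multiplications to 7 at each level.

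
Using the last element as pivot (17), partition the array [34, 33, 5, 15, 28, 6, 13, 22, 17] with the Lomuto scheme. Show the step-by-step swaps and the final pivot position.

Lomuto partition with pivot = 17:

Initial array: [34, 33, 5, 15, 28, 6, 13, 22, 17]

arr[0]=34 > 17: no swap
arr[1]=33 > 17: no swap
arr[2]=5 <= 17: swap with position 0, array becomes [5, 33, 34, 15, 28, 6, 13, 22, 17]
arr[3]=15 <= 17: swap with position 1, array becomes [5, 15, 34, 33, 28, 6, 13, 22, 17]
arr[4]=28 > 17: no swap
arr[5]=6 <= 17: swap with position 2, array becomes [5, 15, 6, 33, 28, 34, 13, 22, 17]
arr[6]=13 <= 17: swap with position 3, array becomes [5, 15, 6, 13, 28, 34, 33, 22, 17]
arr[7]=22 > 17: no swap

Place pivot at position 4: [5, 15, 6, 13, 17, 34, 33, 22, 28]
Pivot position: 4

After partitioning with pivot 17, the array becomes [5, 15, 6, 13, 17, 34, 33, 22, 28]. The pivot is placed at index 4. All elements to the left of the pivot are <= 17, and all elements to the right are > 17.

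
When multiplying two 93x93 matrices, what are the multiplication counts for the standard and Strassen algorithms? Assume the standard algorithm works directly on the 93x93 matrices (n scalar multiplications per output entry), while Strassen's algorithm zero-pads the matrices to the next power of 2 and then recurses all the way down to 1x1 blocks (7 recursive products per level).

Matrix multiplication for 93x93 matrices:

Strassen's algorithm requires power-of-2 dimensions. Pad 93x93 to 128x128 (next power of 2).

Standard algorithm: 93^3 = 804357 multiplications
Strassen's algorithm: 7^(log2(128)) = 7^7 = 823543 multiplications
Difference: 804357 - 823543 = -19186 (Strassen uses MORE here due to padding overhead — for small or just-over-power-of-2 n, padding can outweigh the per-level savings)

Standard: 804357 multiplications (93^3). Strassen: 823543 multiplications (7^7, after padding to 128x128). Strassen reduces 8 recursive multiplications to 7 at each level.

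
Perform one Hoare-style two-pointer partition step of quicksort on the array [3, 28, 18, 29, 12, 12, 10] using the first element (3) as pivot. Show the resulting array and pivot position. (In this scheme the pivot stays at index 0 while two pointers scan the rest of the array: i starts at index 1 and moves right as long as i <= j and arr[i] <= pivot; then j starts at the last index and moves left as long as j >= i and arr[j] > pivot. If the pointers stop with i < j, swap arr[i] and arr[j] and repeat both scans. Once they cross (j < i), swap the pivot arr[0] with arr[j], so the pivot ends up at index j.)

Hoare-style two-pointer partition with pivot = 3:

Initial array: [3, 28, 18, 29, 12, 12, 10]

Pointers start at i = 1, j = 6.
i ends at 1, j ends at 0: the pointers have crossed (j < i), so scanning stops.

j = 0, so swapping arr[0] with arr[j] leaves the pivot at position 0: [3, 28, 18, 29, 12, 12, 10]
Pivot position: 0

After partitioning with pivot 3, the array becomes [3, 28, 18, 29, 12, 12, 10]. The pivot is placed at index 0. All elements to the left of the pivot are <= 3, and all elements to the right are > 3.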